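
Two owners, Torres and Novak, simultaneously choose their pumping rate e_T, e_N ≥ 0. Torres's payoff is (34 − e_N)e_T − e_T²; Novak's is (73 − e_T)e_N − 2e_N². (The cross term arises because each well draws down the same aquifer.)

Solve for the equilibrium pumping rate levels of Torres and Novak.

Expanding Torres's payoff: 34e_T − e_Ne_T − e_T².
∂π/∂e_T = 34 − e_N − 2e_T = 0, so e_T = 17 − 0.5e_N.
Likewise for Novak: e_N = 18.25 − 0.25e_T.
Solving the two reaction functions simultaneously: (1 − (−0.5)(−0.25))e_T = 17 − 0.5·18.25, so 0.875e_T = 7.875 and e_T = 9.
Then e_N = 18.25 − 0.25·9 = 16.

9, 16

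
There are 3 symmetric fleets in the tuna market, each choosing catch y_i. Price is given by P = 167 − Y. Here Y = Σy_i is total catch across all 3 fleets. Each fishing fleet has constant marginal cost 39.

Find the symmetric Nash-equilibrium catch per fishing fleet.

A representative fishing fleet's profit is π_i = y_i(167 − Y) − 39y_i, with Y = y_i + Σ_{j≠i} y_j.
First-order condition: 128 − 2y_i − Σ_{j≠i} y_j = 0.
With identical fishing fleets, set every y_j = y: then 128 − 2y − 2y = 0, i.e. y = 128/4 = 32.

32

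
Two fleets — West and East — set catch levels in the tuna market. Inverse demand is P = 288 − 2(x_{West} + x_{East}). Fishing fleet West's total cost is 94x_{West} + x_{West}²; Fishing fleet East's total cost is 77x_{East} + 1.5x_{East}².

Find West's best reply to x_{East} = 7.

Fishing fleet West's profit: π = x_{West}(288 − 2(x_{West} + x_{East})) − 94x_{West} − x_{West}².
∂π/∂x_{West} = 194 − 6x_{West} − 2x_{East} = 0, so x_{West} = 97/3 − (1/3)x_{East}.
At x_{East} = 7: x_{West} = 97/3 − (1/3)·7 = 30.

30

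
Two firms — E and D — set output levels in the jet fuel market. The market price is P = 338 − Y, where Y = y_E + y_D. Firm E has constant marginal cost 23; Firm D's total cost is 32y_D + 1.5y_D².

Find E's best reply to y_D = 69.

Firm E's profit: π = y_E(338 − (y_E + y_D)) − 23y_E.
∂π/∂y_E = 315 − 2y_E − y_D = 0, so y_E = 157.5 − 0.5y_D.
At y_D = 69: y_E = 157.5 − 0.5·69 = 123.

123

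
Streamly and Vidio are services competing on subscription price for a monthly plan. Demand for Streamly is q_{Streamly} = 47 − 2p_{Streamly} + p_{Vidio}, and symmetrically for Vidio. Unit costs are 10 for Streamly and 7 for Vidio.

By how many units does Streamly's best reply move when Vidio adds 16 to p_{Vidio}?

Streamly's profit: π = (p_{Streamly} − 10)(47 − 2p_{Streamly} + p_{Vidio}).
∂π/∂p_{Streamly} = 67 − 4p_{Streamly} + p_{Vidio} = 0 ⇒ p_{Streamly} = 16.75 + 0.25p_{Vidio}.
The reaction-function slope is 0.25, so a 16-unit rise in p_{Vidio} moves p_{Streamly} by 0.25 × 16 = 4. Streamly's best response rises — the actions are strategic complements.

4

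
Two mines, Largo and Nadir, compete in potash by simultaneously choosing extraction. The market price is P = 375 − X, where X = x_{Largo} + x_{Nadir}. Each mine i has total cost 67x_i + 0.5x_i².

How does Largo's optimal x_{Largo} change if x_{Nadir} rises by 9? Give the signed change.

-3

Mine Largo's profit: π = x_{Largo}(375 − (x_{Largo} + x_{Nadir})) − 67x_{Largo} − 0.5x_{Largo}².
∂π/∂x_{Largo} = 308 − 3x_{Largo} − x_{Nadir} = 0, so x_{Largo} = 308/3 − (1/3)x_{Nadir}.
The reaction-function slope is −1/3, so a 9-unit rise in x_{Nadir} moves x_{Largo} by −1/3 × 9 = −3. Largo's best response falls — the actions are strategic substitutes.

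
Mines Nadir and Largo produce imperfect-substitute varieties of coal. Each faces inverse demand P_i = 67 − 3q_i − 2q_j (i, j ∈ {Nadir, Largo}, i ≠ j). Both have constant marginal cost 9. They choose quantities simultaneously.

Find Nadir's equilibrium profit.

Mine Nadir's profit: π = q_{Nadir}(67 − 3q_{Nadir} − 2q_{Largo}) − 9q_{Nadir}.
∂π/∂q_{Nadir} = 58 − 6q_{Nadir} − 2q_{Largo} = 0 ⇒ q_{Nadir} = 29/3 − (1/3)q_{Largo}.
The game is symmetric, so in equilibrium q_{Largo} = q_{Nadir}: the reaction function gives (4/3)q_{Nadir} = 29/3, hence q_{Nadir} = 7.25.
P_{Nadir} = 67 − 3·7.25 − 2·7.25 = 30.75.
Profit = (30.75 − 9)·7.25 = 157.6875.

157.6875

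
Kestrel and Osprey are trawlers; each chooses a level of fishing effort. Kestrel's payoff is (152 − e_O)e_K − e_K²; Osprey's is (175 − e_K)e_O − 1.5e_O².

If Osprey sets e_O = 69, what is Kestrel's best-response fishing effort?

41.5

Expanding Kestrel's payoff: 152e_K − e_Oe_K − e_K².
∂π/∂e_K = 152 − e_O − 2e_K = 0, so e_K = 76 − 0.5e_O.
At e_O = 69: e_K = 76 − 0.5·69 = 41.5.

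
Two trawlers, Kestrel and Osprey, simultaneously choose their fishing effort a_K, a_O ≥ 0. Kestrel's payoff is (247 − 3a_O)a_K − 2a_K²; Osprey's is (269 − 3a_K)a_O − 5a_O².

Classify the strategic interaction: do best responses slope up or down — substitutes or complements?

Expanding Kestrel's payoff: 247a_K − 3a_Oa_K − 2a_K².
∂π/∂a_K = 247 − 3a_O − 4a_K = 0, so a_K = 61.75 − 0.75a_O.
The best-response slope da_K/da_O = −0.75 < 0: the reaction function is downward-sloping, so the choices are strategic substitutes.

strategic substitutes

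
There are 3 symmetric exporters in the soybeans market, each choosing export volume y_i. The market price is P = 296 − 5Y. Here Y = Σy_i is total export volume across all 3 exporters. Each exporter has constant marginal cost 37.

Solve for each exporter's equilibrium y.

A representative exporter's profit is π_i = y_i(296 − 5Y) − 37y_i, with Y = y_i + Σ_{j≠i} y_j.
First-order condition: 259 − 10y_i − 5Σ_{j≠i} y_j = 0.
Imposing symmetry (y_j = y for all j) turns Σ_{j≠i} y_j into 2y, so 259 = 20y and y = 12.95.

12.95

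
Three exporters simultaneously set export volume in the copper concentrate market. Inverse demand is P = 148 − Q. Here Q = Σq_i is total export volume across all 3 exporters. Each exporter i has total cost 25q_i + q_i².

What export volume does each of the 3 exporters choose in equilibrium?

A representative exporter's profit is π_i = q_i(148 − Q) − 25q_i − q_i², with Q = q_i + Σ_{j≠i} q_j.
First-order condition: 123 − 4q_i − Σ_{j≠i} q_j = 0.
Imposing symmetry (q_j = q for all j) turns Σ_{j≠i} q_j into 2q, so 123 = 6q and q = 20.5.

20.5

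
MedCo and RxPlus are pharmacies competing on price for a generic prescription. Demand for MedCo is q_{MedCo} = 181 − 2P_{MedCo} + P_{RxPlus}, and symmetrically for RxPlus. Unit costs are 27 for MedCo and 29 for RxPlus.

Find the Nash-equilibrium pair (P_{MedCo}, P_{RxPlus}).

MedCo's profit: π = (P_{MedCo} − 27)(181 − 2P_{MedCo} + P_{RxPlus}).
∂π/∂P_{MedCo} = 235 − 4P_{MedCo} + P_{RxPlus} = 0 ⇒ P_{MedCo} = 58.75 + 0.25P_{RxPlus}.
Similarly P_{RxPlus} = 59.75 + 0.25P_{MedCo}.
Plugging P_{RxPlus} into MedCo's best response: P_{MedCo} = 58.75 + 0.25(59.75 + 0.25P_{MedCo}) ⇒ 0.9375P_{MedCo} = 73.6875, so P_{MedCo} = 78.6.
Then P_{RxPlus} = 59.75 + 0.25·78.6 = 79.4.

78.6, 79.4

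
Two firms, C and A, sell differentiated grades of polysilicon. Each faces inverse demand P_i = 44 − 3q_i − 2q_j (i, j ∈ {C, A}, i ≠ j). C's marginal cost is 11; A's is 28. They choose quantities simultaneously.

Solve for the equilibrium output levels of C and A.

Firm C's profit: π = q_C(44 − 3q_C − 2q_A) − 11q_C.
∂π/∂q_C = 33 − 6q_C − 2q_A = 0 ⇒ q_C = 5.5 − (1/3)q_A.
Similarly q_A = 8/3 − (1/3)q_C.
Solving the two reaction functions simultaneously: (1 − (−1/3)(−1/3))q_C = 5.5 − (1/3)·(8/3), so (8/9)q_C = 83/18 and q_C = 5.1875.
Then q_A = 8/3 − (1/3)·5.1875 = 0.9375.

5.1875, 0.9375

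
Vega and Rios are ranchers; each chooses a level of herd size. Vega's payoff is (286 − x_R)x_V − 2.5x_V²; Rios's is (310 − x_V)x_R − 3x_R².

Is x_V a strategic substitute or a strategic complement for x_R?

strategic substitutes

Expanding Vega's payoff: 286x_V − x_Rx_V − 2.5x_V².
∂π/∂x_V = 286 − x_R − 5x_V = 0, so x_V = 57.2 − 0.2x_R.
The best-response slope dx_V/dx_R = −0.2 < 0: the reaction function is downward-sloping, so the choices are strategic substitutes.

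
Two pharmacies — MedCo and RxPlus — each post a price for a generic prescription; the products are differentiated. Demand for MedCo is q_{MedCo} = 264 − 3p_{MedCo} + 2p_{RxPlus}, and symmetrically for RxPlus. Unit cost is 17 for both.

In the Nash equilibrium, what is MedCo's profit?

11439.1875

MedCo's profit: π = (p_{MedCo} − 17)(264 − 3p_{MedCo} + 2p_{RxPlus}).
∂π/∂p_{MedCo} = 315 − 6p_{MedCo} + 2p_{RxPlus} = 0 ⇒ p_{MedCo} = 52.5 + (1/3)p_{RxPlus}.
Setting p_{MedCo} = p_{RxPlus} in the reaction function: p_{MedCo} = 52.5 + (1/3)p_{MedCo}, so p_{MedCo} = 52.5 / (2/3) = 78.75.
q_{MedCo} = 264 − 3·78.75 + 2·78.75 = 185.25.
Profit = (78.75 − 17)·185.25 = 11439.1875.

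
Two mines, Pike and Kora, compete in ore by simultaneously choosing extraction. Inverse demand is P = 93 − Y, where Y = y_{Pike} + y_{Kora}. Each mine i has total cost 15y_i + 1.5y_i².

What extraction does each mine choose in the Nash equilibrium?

Mine Pike's profit: π = y_{Pike}(93 − (y_{Pike} + y_{Kora})) − 15y_{Pike} − 1.5y_{Pike}².
∂π/∂y_{Pike} = 78 − 5y_{Pike} − y_{Kora} = 0, so y_{Pike} = 15.6 − 0.2y_{Kora}.
The game is symmetric, so in equilibrium y_{Kora} = y_{Pike}: the reaction function gives 1.2y_{Pike} = 15.6, hence y_{Pike} = 13.

13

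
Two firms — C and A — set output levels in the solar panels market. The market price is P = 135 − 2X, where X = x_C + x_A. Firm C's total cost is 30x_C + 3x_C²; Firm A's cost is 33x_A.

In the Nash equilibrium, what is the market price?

Firm C's profit: π = x_C(135 − 2(x_C + x_A)) − 30x_C − 3x_C².
∂π/∂x_C = 105 − 10x_C − 2x_A = 0, so x_C = 10.5 − 0.2x_A.
For A: ∂π/∂x_A = 102 − 4x_A − 2x_C = 0 ⇒ x_A = 25.5 − 0.5x_C.
Substituting the second reaction function into the first: x_C = 10.5 − 0.2(25.5 − 0.5x_C), which gives 0.9x_C = 5.4 ⇒ x_C = 6.
Then x_A = 25.5 − 0.5·6 = 22.5.
Equilibrium price: P = 135 − 2·28.5 = 78.

78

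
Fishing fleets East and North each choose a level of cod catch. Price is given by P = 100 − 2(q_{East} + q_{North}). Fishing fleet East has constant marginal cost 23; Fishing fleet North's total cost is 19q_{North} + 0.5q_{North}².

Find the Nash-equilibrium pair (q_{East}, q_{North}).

Fishing fleet East's profit: π = q_{East}(100 − 2(q_{East} + q_{North})) − 23q_{East}.
∂π/∂q_{East} = 77 − 4q_{East} − 2q_{North} = 0, so q_{East} = 19.25 − 0.5q_{North}.
For North: ∂π/∂q_{North} = 81 − 5q_{North} − 2q_{East} = 0 ⇒ q_{North} = 16.2 − 0.4q_{East}.
Solving the two reaction functions simultaneously: (1 − (−0.5)(−0.4))q_{East} = 19.25 − 0.5·16.2, so 0.8q_{East} = 11.15 and q_{East} = 13.9375.
Then q_{North} = 16.2 − 0.4·13.9375 = 10.625.

13.9375, 10.625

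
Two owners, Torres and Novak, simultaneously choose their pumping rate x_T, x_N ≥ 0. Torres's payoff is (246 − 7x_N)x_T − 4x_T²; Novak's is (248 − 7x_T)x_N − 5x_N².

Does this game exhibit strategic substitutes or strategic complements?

strategic substitutes

Expanding Torres's payoff: 246x_T − 7x_Nx_T − 4x_T².
∂π/∂x_T = 246 − 7x_N − 8x_T = 0, so x_T = 30.75 − 0.875x_N.
The best-response slope dx_T/dx_N = −0.875 < 0: the reaction function is downward-sloping, so the choices are strategic substitutes.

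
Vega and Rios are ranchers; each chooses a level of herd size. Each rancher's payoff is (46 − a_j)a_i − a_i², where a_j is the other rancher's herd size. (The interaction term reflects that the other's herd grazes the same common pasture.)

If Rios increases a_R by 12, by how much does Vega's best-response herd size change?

Vega's payoff is (46 − a_R)a_V − a_V².
∂π/∂a_V = 46 − a_R − 2a_V = 0, so a_V = 23 − 0.5a_R.
The reaction-function slope is −0.5, so a 12-unit rise in a_R moves a_V by −0.5 × 12 = −6. Vega's best response falls — the actions are strategic substitutes.

-6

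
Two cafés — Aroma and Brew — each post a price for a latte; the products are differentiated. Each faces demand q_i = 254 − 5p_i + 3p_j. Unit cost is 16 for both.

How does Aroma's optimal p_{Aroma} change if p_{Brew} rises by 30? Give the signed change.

9

Aroma's profit: π = (p_{Aroma} − 16)(254 − 5p_{Aroma} + 3p_{Brew}).
∂π/∂p_{Aroma} = 334 − 10p_{Aroma} + 3p_{Brew} = 0 ⇒ p_{Aroma} = 33.4 + 0.3p_{Brew}.
The reaction-function slope is 0.3, so a 30-unit rise in p_{Brew} moves p_{Aroma} by 0.3 × 30 = 9. Aroma's best response rises — the actions are strategic complements.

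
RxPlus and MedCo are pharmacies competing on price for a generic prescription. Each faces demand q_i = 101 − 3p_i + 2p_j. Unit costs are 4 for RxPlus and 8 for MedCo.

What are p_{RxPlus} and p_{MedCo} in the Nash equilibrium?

29, 30.5

RxPlus's profit: π = (p_{RxPlus} − 4)(101 − 3p_{RxPlus} + 2p_{MedCo}).
∂π/∂p_{RxPlus} = 113 − 6p_{RxPlus} + 2p_{MedCo} = 0 ⇒ p_{RxPlus} = 113/6 + (1/3)p_{MedCo}.
Similarly p_{MedCo} = 125/6 + (1/3)p_{RxPlus}.
Substituting the second reaction function into the first: p_{RxPlus} = 113/6 + (1/3)(125/6 + (1/3)p_{RxPlus}), which gives (8/9)p_{RxPlus} = 232/9 ⇒ p_{RxPlus} = 29.
Then p_{MedCo} = 125/6 + (1/3)·29 = 30.5.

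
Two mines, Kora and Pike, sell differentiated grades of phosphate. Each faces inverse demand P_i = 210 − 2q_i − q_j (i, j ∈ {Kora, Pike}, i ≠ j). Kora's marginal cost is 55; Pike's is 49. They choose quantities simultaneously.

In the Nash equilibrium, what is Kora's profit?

1872.72

Mine Kora's profit: π = q_{Kora}(210 − 2q_{Kora} − q_{Pike}) − 55q_{Kora}.
∂π/∂q_{Kora} = 155 − 4q_{Kora} − q_{Pike} = 0 ⇒ q_{Kora} = 38.75 − 0.25q_{Pike}.
Similarly q_{Pike} = 40.25 − 0.25q_{Kora}.
Solving the two reaction functions simultaneously: (1 − (−0.25)(−0.25))q_{Kora} = 38.75 − 0.25·40.25, so 0.9375q_{Kora} = 28.6875 and q_{Kora} = 30.6.
Then q_{Pike} = 40.25 − 0.25·30.6 = 32.6.
P_{Kora} = 210 − 2·30.6 − 32.6 = 116.2.
Profit = (116.2 − 55)·30.6 = 1872.72.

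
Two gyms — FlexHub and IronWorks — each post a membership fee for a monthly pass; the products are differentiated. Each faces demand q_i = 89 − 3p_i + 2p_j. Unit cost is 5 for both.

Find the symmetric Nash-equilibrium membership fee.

FlexHub's profit: π = (p_{FlexHub} − 5)(89 − 3p_{FlexHub} + 2p_{IronWorks}).
∂π/∂p_{FlexHub} = 104 − 6p_{FlexHub} + 2p_{IronWorks} = 0 ⇒ p_{FlexHub} = 52/3 + (1/3)p_{IronWorks}.
Setting p_{FlexHub} = p_{IronWorks} in the reaction function: p_{FlexHub} = 52/3 + (1/3)p_{FlexHub}, so p_{FlexHub} = (52/3) / (2/3) = 26.

26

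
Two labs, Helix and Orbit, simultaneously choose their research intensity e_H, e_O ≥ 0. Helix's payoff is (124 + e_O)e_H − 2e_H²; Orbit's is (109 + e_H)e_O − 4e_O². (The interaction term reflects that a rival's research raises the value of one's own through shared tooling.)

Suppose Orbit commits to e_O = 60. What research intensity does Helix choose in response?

46

Expanding Helix's payoff: 124e_H + e_Oe_H − 2e_H².
∂π/∂e_H = 124 + e_O − 4e_H = 0, so e_H = 31 + 0.25e_O.
At e_O = 60: e_H = 31 + 0.25·60 = 46.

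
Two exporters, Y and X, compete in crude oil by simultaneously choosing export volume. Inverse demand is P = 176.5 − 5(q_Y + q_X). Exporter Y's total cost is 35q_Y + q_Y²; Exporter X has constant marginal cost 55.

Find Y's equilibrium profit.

Exporter Y's profit: π = q_Y(176.5 − 5(q_Y + q_X)) − 35q_Y − q_Y².
∂π/∂q_Y = 141.5 − 12q_Y − 5q_X = 0, so q_Y = 283/24 − (5/12)q_X.
For X: ∂π/∂q_X = 121.5 − 10q_X − 5q_Y = 0 ⇒ q_X = 12.15 − 0.5q_Y.
Substituting the second reaction function into the first: q_Y = 283/24 − (5/12)(12.15 − 0.5q_Y), which gives (19/24)q_Y = 323/48 ⇒ q_Y = 8.5.
Then q_X = 12.15 − 0.5·8.5 = 7.9.
Price P = 176.5 − 5·16.4 = 94.5.
Y's profit: (94.5 − 35)·8.5 − (8.5)² = 433.5.

433.5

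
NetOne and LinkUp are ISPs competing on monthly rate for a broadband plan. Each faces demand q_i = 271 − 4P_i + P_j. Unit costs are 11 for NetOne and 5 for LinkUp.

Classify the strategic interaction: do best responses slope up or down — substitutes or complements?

NetOne's profit: π = (P_{NetOne} − 11)(271 − 4P_{NetOne} + P_{LinkUp}).
∂π/∂P_{NetOne} = 315 − 8P_{NetOne} + P_{LinkUp} = 0 ⇒ P_{NetOne} = 39.375 + 0.125P_{LinkUp}.
The best-response slope dP_{NetOne}/dP_{LinkUp} = 0.125 > 0: the reaction function is upward-sloping, so the choices are strategic complements.

strategic complements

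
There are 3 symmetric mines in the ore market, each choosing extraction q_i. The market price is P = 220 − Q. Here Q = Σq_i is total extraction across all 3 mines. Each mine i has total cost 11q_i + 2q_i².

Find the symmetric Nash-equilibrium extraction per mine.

A representative mine's profit is π_i = q_i(220 − Q) − 11q_i − 2q_i², with Q = q_i + Σ_{j≠i} q_j.
First-order condition: 209 − 6q_i − Σ_{j≠i} q_j = 0.
In a symmetric equilibrium every mine chooses the same q, so Σ_{j≠i} q_j = 2q. The condition becomes 209 − 8q = 0, giving q = 209/8 = 26.125.

26.125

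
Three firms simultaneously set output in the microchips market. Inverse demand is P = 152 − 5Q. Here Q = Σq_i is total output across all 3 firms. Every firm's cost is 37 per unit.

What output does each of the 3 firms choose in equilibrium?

A representative firm's profit is π_i = q_i(152 − 5Q) − 37q_i, with Q = q_i + Σ_{j≠i} q_j.
First-order condition: 115 − 10q_i − 5Σ_{j≠i} q_j = 0.
In a symmetric equilibrium every firm chooses the same q, so Σ_{j≠i} q_j = 2q. The condition becomes 115 − 20q = 0, giving q = 115/20 = 5.75.

5.75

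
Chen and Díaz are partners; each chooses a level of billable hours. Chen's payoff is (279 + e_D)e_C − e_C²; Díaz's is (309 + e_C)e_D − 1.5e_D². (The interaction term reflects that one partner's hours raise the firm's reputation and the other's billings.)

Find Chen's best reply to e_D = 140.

Expanding Chen's payoff: 279e_C + e_De_C − e_C².
∂π/∂e_C = 279 + e_D − 2e_C = 0, so e_C = 139.5 + 0.5e_D.
At e_D = 140: e_C = 139.5 + 0.5·140 = 209.5.

209.5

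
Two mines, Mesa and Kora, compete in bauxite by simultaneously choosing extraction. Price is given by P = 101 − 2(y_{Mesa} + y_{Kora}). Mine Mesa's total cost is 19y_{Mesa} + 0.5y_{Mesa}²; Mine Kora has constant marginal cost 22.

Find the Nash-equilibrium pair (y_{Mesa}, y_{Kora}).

10.625, 14.4375

Mine Mesa's profit: π = y_{Mesa}(101 − 2(y_{Mesa} + y_{Kora})) − 19y_{Mesa} − 0.5y_{Mesa}².
∂π/∂y_{Mesa} = 82 − 5y_{Mesa} − 2y_{Kora} = 0, so y_{Mesa} = 16.4 − 0.4y_{Kora}.
For Kora: ∂π/∂y_{Kora} = 79 − 4y_{Kora} − 2y_{Mesa} = 0 ⇒ y_{Kora} = 19.75 − 0.5y_{Mesa}.
Plugging y_{Kora} into Mesa's best response: y_{Mesa} = 16.4 − 0.4(19.75 − 0.5y_{Mesa}) ⇒ 0.8y_{Mesa} = 8.5, so y_{Mesa} = 10.625.
Then y_{Kora} = 19.75 − 0.5·10.625 = 14.4375.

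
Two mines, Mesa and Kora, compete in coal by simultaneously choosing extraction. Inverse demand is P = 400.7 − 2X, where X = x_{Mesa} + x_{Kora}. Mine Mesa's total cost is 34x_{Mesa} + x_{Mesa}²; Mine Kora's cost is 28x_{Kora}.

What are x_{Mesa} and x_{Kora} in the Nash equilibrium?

Mine Mesa's profit: π = x_{Mesa}(400.7 − 2(x_{Mesa} + x_{Kora})) − 34x_{Mesa} − x_{Mesa}².
∂π/∂x_{Mesa} = 366.7 − 6x_{Mesa} − 2x_{Kora} = 0, so x_{Mesa} = 3667/60 − (1/3)x_{Kora}.
For Kora: ∂π/∂x_{Kora} = 372.7 − 4x_{Kora} − 2x_{Mesa} = 0 ⇒ x_{Kora} = 93.175 − 0.5x_{Mesa}.
Solving the two reaction functions simultaneously: (1 − (−1/3)(−0.5))x_{Mesa} = 3667/60 − (1/3)·93.175, so (5/6)x_{Mesa} = 3607/120 and x_{Mesa} = 36.07.
Then x_{Kora} = 93.175 − 0.5·36.07 = 75.14.

36.07, 75.14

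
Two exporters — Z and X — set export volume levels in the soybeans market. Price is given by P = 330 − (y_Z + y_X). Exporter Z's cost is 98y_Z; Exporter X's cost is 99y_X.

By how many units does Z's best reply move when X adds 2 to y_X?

Exporter Z's profit: π = y_Z(330 − (y_Z + y_X)) − 98y_Z.
∂π/∂y_Z = 232 − 2y_Z − y_X = 0, so y_Z = 116 − 0.5y_X.
The reaction-function slope is −0.5, so a 2-unit rise in y_X moves y_Z by −0.5 × 2 = −1. Z's best response falls — the actions are strategic substitutes.

-1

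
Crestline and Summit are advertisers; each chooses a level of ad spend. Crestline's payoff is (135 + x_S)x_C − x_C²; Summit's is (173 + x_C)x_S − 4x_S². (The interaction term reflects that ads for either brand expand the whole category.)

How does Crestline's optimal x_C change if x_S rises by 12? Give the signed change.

6

Expanding Crestline's payoff: 135x_C + x_Sx_C − x_C².
∂π/∂x_C = 135 + x_S − 2x_C = 0, so x_C = 67.5 + 0.5x_S.
The reaction-function slope is 0.5, so a 12-unit rise in x_S moves x_C by 0.5 × 12 = 6. Crestline's best response rises — the actions are strategic complements.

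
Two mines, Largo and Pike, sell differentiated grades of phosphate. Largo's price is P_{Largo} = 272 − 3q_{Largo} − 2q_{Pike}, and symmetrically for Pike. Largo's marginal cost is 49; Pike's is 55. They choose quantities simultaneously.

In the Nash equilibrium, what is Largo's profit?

Mine Largo's profit: π = q_{Largo}(272 − 3q_{Largo} − 2q_{Pike}) − 49q_{Largo}.
∂π/∂q_{Largo} = 223 − 6q_{Largo} − 2q_{Pike} = 0 ⇒ q_{Largo} = 223/6 − (1/3)q_{Pike}.
Similarly q_{Pike} = 217/6 − (1/3)q_{Largo}.
Substituting the second reaction function into the first: q_{Largo} = 223/6 − (1/3)(217/6 − (1/3)q_{Largo}), which gives (8/9)q_{Largo} = 226/9 ⇒ q_{Largo} = 28.25.
Then q_{Pike} = 217/6 − (1/3)·28.25 = 26.75.
P_{Largo} = 272 − 3·28.25 − 2·26.75 = 133.75.
Profit = (133.75 − 49)·28.25 = 2394.1875.

2394.1875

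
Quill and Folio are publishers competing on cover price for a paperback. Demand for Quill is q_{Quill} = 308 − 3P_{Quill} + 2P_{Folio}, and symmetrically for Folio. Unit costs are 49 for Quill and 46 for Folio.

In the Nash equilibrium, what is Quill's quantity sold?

192.5625

Quill's profit: π = (P_{Quill} − 49)(308 − 3P_{Quill} + 2P_{Folio}).
∂π/∂P_{Quill} = 455 − 6P_{Quill} + 2P_{Folio} = 0 ⇒ P_{Quill} = 455/6 + (1/3)P_{Folio}.
Similarly P_{Folio} = 223/3 + (1/3)P_{Quill}.
Plugging P_{Folio} into Quill's best response: P_{Quill} = 455/6 + (1/3)(223/3 + (1/3)P_{Quill}) ⇒ (8/9)P_{Quill} = 1811/18, so P_{Quill} = 113.1875.
Then P_{Folio} = 223/3 + (1/3)·113.1875 = 112.0625.
q_{Quill} = 308 − 3·113.1875 + 2·112.0625 = 192.5625.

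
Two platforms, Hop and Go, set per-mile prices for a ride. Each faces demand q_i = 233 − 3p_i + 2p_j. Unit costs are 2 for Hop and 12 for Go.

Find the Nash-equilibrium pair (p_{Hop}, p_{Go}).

Hop's profit: π = (p_{Hop} − 2)(233 − 3p_{Hop} + 2p_{Go}).
∂π/∂p_{Hop} = 239 − 6p_{Hop} + 2p_{Go} = 0 ⇒ p_{Hop} = 239/6 + (1/3)p_{Go}.
Similarly p_{Go} = 269/6 + (1/3)p_{Hop}.
Solving the two reaction functions simultaneously: (1 − (1/3)(1/3))p_{Hop} = 239/6 + (1/3)·(269/6), so (8/9)p_{Hop} = 493/9 and p_{Hop} = 61.625.
Then p_{Go} = 269/6 + (1/3)·61.625 = 65.375.

61.625, 65.375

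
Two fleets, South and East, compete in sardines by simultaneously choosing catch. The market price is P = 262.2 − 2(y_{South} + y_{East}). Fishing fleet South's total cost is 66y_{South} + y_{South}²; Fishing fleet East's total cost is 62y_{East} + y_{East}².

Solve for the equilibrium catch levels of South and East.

Fishing fleet South's profit: π = y_{South}(262.2 − 2(y_{South} + y_{East})) − 66y_{South} − y_{South}².
∂π/∂y_{South} = 196.2 − 6y_{South} − 2y_{East} = 0, so y_{South} = 32.7 − (1/3)y_{East}.
By the same steps for East: y_{East} = 1001/30 − (1/3)y_{South}.
Solving the two reaction functions simultaneously: (1 − (−1/3)(−1/3))y_{South} = 32.7 − (1/3)·(1001/30), so (8/9)y_{South} = 971/45 and y_{South} = 24.275.
Then y_{East} = 1001/30 − (1/3)·24.275 = 25.275.

24.275, 25.275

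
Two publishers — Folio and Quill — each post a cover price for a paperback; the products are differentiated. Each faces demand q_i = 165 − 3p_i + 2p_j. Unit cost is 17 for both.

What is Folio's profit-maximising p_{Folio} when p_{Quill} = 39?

49

Folio's profit: π = (p_{Folio} − 17)(165 − 3p_{Folio} + 2p_{Quill}).
∂π/∂p_{Folio} = 216 − 6p_{Folio} + 2p_{Quill} = 0 ⇒ p_{Folio} = 36 + (1/3)p_{Quill}.
At p_{Quill} = 39: p_{Folio} = 36 + (1/3)·39 = 49.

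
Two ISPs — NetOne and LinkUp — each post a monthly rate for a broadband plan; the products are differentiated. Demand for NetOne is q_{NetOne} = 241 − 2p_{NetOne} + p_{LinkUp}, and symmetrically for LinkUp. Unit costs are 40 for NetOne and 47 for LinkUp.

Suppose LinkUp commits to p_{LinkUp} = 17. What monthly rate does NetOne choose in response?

NetOne's profit: π = (p_{NetOne} − 40)(241 − 2p_{NetOne} + p_{LinkUp}).
∂π/∂p_{NetOne} = 321 − 4p_{NetOne} + p_{LinkUp} = 0 ⇒ p_{NetOne} = 80.25 + 0.25p_{LinkUp}.
At p_{LinkUp} = 17: p_{NetOne} = 80.25 + 0.25·17 = 84.5.

84.5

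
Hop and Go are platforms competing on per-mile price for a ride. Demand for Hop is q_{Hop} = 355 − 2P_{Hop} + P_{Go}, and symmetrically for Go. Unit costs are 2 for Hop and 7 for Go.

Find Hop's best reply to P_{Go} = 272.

Hop's profit: π = (P_{Hop} − 2)(355 − 2P_{Hop} + P_{Go}).
∂π/∂P_{Hop} = 359 − 4P_{Hop} + P_{Go} = 0 ⇒ P_{Hop} = 89.75 + 0.25P_{Go}.
At P_{Go} = 272: P_{Hop} = 89.75 + 0.25·272 = 157.75.

157.75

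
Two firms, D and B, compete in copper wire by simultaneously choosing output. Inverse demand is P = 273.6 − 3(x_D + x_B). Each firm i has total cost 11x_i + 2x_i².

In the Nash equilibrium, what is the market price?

Firm D's profit: π = x_D(273.6 − 3(x_D + x_B)) − 11x_D − 2x_D².
∂π/∂x_D = 262.6 − 10x_D − 3x_B = 0, so x_D = 26.26 − 0.3x_B.
The game is symmetric, so in equilibrium x_B = x_D: the reaction function gives 1.3x_D = 26.26, hence x_D = 20.2.
Equilibrium price: P = 273.6 − 3·40.4 = 152.4.

152.4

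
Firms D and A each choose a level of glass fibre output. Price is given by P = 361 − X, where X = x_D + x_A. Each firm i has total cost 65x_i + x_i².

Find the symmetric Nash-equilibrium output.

Firm D's profit: π = x_D(361 − (x_D + x_A)) − 65x_D − x_D².
∂π/∂x_D = 296 − 4x_D − x_A = 0, so x_D = 74 − 0.25x_A.
The game is symmetric, so in equilibrium x_A = x_D: the reaction function gives 1.25x_D = 74, hence x_D = 59.2.

59.2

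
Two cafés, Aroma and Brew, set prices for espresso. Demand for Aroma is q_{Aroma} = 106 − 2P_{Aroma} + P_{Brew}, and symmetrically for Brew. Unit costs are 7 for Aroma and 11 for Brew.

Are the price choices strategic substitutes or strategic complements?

Aroma's profit: π = (P_{Aroma} − 7)(106 − 2P_{Aroma} + P_{Brew}).
∂π/∂P_{Aroma} = 120 − 4P_{Aroma} + P_{Brew} = 0 ⇒ P_{Aroma} = 30 + 0.25P_{Brew}.
The best-response slope dP_{Aroma}/dP_{Brew} = 0.25 > 0: the reaction function is upward-sloping, so the choices are strategic complements.

strategic complements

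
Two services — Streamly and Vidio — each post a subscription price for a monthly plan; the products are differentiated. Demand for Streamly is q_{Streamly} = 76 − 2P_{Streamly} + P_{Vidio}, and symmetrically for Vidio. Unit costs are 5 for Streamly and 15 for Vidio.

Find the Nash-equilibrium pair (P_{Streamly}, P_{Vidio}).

30, 34

Streamly's profit: π = (P_{Streamly} − 5)(76 − 2P_{Streamly} + P_{Vidio}).
∂π/∂P_{Streamly} = 86 − 4P_{Streamly} + P_{Vidio} = 0 ⇒ P_{Streamly} = 21.5 + 0.25P_{Vidio}.
Similarly P_{Vidio} = 26.5 + 0.25P_{Streamly}.
Plugging P_{Vidio} into Streamly's best response: P_{Streamly} = 21.5 + 0.25(26.5 + 0.25P_{Streamly}) ⇒ 0.9375P_{Streamly} = 28.125, so P_{Streamly} = 30.
Then P_{Vidio} = 26.5 + 0.25·30 = 34.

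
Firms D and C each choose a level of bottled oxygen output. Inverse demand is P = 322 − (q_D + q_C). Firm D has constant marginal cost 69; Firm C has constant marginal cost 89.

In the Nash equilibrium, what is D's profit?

8281

Firm D's profit: π = q_D(322 − (q_D + q_C)) − 69q_D.
∂π/∂q_D = 253 − 2q_D − q_C = 0, so q_D = 126.5 − 0.5q_C.
By the same steps for C: q_C = 116.5 − 0.5q_D.
Solving the two reaction functions simultaneously: (1 − (−0.5)(−0.5))q_D = 126.5 − 0.5·116.5, so 0.75q_D = 68.25 and q_D = 91.
Then q_C = 116.5 − 0.5·91 = 71.
Price P = 322 − 162 = 160.
D's profit: (160 − 69)·91 = 8281.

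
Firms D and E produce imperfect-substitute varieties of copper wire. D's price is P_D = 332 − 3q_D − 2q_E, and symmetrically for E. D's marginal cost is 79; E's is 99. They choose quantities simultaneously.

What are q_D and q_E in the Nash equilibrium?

32.875, 27.875

Firm D's profit: π = q_D(332 − 3q_D − 2q_E) − 79q_D.
∂π/∂q_D = 253 − 6q_D − 2q_E = 0 ⇒ q_D = 253/6 − (1/3)q_E.
Similarly q_E = 233/6 − (1/3)q_D.
Plugging q_E into D's best response: q_D = 253/6 − (1/3)(233/6 − (1/3)q_D) ⇒ (8/9)q_D = 263/9, so q_D = 32.875.
Then q_E = 233/6 − (1/3)·32.875 = 27.875.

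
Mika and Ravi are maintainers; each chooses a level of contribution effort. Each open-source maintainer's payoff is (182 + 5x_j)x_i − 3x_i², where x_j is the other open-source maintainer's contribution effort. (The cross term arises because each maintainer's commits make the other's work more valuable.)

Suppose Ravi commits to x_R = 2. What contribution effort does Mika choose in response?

Mika's payoff is (182 + 5x_R)x_M − 3x_M².
∂π/∂x_M = 182 + 5x_R − 6x_M = 0, so x_M = 91/3 + (5/6)x_R.
At x_R = 2: x_M = 91/3 + (5/6)·2 = 32.

32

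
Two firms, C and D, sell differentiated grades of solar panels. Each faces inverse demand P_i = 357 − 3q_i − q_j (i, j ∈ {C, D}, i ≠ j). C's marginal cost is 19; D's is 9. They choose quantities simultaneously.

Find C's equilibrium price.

Firm C's profit: π = q_C(357 − 3q_C − q_D) − 19q_C.
∂π/∂q_C = 338 − 6q_C − q_D = 0 ⇒ q_C = 169/3 − (1/6)q_D.
Similarly q_D = 58 − (1/6)q_C.
Substituting the second reaction function into the first: q_C = 169/3 − (1/6)(58 − (1/6)q_C), which gives (35/36)q_C = 140/3 ⇒ q_C = 48.
Then q_D = 58 − (1/6)·48 = 50.
P_C = 357 − 3·48 − 50 = 163.

163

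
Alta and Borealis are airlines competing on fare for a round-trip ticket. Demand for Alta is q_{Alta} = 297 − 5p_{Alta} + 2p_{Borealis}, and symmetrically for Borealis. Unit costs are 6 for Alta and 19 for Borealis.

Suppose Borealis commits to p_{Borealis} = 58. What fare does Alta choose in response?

Alta's profit: π = (p_{Alta} − 6)(297 − 5p_{Alta} + 2p_{Borealis}).
∂π/∂p_{Alta} = 327 − 10p_{Alta} + 2p_{Borealis} = 0 ⇒ p_{Alta} = 32.7 + 0.2p_{Borealis}.
At p_{Borealis} = 58: p_{Alta} = 32.7 + 0.2·58 = 44.3.

44.3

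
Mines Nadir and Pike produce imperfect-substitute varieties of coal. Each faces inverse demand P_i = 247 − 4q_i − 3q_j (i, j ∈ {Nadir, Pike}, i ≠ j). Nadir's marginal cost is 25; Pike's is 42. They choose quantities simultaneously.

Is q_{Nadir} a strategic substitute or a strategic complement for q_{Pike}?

Mine Nadir's profit: π = q_{Nadir}(247 − 4q_{Nadir} − 3q_{Pike}) − 25q_{Nadir}.
∂π/∂q_{Nadir} = 222 − 8q_{Nadir} − 3q_{Pike} = 0 ⇒ q_{Nadir} = 27.75 − 0.375q_{Pike}.
The best-response slope dq_{Nadir}/dq_{Pike} = −0.375 < 0: the reaction function is downward-sloping, so the choices are strategic substitutes.

strategic substitutes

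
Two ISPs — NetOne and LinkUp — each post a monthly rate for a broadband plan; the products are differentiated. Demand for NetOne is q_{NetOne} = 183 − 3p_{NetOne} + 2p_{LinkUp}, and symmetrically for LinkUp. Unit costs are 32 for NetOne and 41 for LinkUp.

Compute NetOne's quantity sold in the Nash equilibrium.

118.3125

NetOne's profit: π = (p_{NetOne} − 32)(183 − 3p_{NetOne} + 2p_{LinkUp}).
∂π/∂p_{NetOne} = 279 − 6p_{NetOne} + 2p_{LinkUp} = 0 ⇒ p_{NetOne} = 46.5 + (1/3)p_{LinkUp}.
Similarly p_{LinkUp} = 51 + (1/3)p_{NetOne}.
Plugging p_{LinkUp} into NetOne's best response: p_{NetOne} = 46.5 + (1/3)(51 + (1/3)p_{NetOne}) ⇒ (8/9)p_{NetOne} = 63.5, so p_{NetOne} = 71.4375.
Then p_{LinkUp} = 51 + (1/3)·71.4375 = 74.8125.
q_{NetOne} = 183 − 3·71.4375 + 2·74.8125 = 118.3125.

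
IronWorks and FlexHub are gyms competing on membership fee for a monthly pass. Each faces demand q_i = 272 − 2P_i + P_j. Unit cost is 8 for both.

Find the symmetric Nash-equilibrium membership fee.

96

IronWorks's profit: π = (P_{IronWorks} − 8)(272 − 2P_{IronWorks} + P_{FlexHub}).
∂π/∂P_{IronWorks} = 288 − 4P_{IronWorks} + P_{FlexHub} = 0 ⇒ P_{IronWorks} = 72 + 0.25P_{FlexHub}.
The game is symmetric, so in equilibrium P_{FlexHub} = P_{IronWorks}: the reaction function gives 0.75P_{IronWorks} = 72, hence P_{IronWorks} = 96.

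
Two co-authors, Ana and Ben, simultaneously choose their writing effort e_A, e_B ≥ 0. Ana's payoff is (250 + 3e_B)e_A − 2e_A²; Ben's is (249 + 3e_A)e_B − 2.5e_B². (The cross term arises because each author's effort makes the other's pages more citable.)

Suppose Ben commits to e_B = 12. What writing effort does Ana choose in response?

71.5

Expanding Ana's payoff: 250e_A + 3e_Be_A − 2e_A².
∂π/∂e_A = 250 + 3e_B − 4e_A = 0, so e_A = 62.5 + 0.75e_B.
At e_B = 12: e_A = 62.5 + 0.75·12 = 71.5.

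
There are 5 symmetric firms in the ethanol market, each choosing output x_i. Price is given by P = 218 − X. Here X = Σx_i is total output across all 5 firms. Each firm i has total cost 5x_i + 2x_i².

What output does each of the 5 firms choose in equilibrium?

21.3

A representative firm's profit is π_i = x_i(218 − X) − 5x_i − 2x_i², with X = x_i + Σ_{j≠i} x_j.
First-order condition: 213 − 6x_i − Σ_{j≠i} x_j = 0.
In a symmetric equilibrium every firm chooses the same x, so Σ_{j≠i} x_j = 4x. The condition becomes 213 − 10x = 0, giving x = 213/10 = 21.3.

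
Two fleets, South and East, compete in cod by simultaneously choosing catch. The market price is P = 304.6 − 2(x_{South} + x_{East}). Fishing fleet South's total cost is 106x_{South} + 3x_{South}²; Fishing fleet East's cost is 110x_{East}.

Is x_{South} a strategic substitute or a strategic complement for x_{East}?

Fishing fleet South's profit: π = x_{South}(304.6 − 2(x_{South} + x_{East})) − 106x_{South} − 3x_{South}².
∂π/∂x_{South} = 198.6 − 10x_{South} − 2x_{East} = 0, so x_{South} = 19.86 − 0.2x_{East}.
The best-response slope dx_{South}/dx_{East} = −0.2 < 0: the reaction function is downward-sloping, so the choices are strategic substitutes.

strategic substitutes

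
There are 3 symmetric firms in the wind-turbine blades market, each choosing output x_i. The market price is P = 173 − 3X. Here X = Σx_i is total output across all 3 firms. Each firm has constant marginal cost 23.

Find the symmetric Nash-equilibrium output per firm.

A representative firm's profit is π_i = x_i(173 − 3X) − 23x_i, with X = x_i + Σ_{j≠i} x_j.
First-order condition: 150 − 6x_i − 3Σ_{j≠i} x_j = 0.
With identical firms, set every x_j = x: then 150 − 6x − 6x = 0, i.e. x = 150/12 = 12.5.

12.5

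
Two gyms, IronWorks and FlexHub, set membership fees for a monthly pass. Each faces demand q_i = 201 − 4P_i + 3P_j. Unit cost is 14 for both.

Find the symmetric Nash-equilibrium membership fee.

51.4

IronWorks's profit: π = (P_{IronWorks} − 14)(201 − 4P_{IronWorks} + 3P_{FlexHub}).
∂π/∂P_{IronWorks} = 257 − 8P_{IronWorks} + 3P_{FlexHub} = 0 ⇒ P_{IronWorks} = 32.125 + 0.375P_{FlexHub}.
Setting P_{IronWorks} = P_{FlexHub} in the reaction function: P_{IronWorks} = 32.125 + 0.375P_{IronWorks}, so P_{IronWorks} = 32.125 / 0.625 = 51.4.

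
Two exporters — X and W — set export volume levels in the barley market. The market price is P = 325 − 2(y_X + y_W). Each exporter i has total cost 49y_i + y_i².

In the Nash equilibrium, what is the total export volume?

69

Exporter X's profit: π = y_X(325 − 2(y_X + y_W)) − 49y_X − y_X².
∂π/∂y_X = 276 − 6y_X − 2y_W = 0, so y_X = 46 − (1/3)y_W.
By symmetry y_W = y_X; substituting into the reaction function, (4/3)y_X = 46 and y_X = 34.5.
Total export volume: 34.5 + 34.5 = 69.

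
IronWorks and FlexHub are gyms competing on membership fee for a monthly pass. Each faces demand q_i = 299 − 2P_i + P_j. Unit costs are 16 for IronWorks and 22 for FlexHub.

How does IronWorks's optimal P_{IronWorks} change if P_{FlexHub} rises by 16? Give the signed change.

4

IronWorks's profit: π = (P_{IronWorks} − 16)(299 − 2P_{IronWorks} + P_{FlexHub}).
∂π/∂P_{IronWorks} = 331 − 4P_{IronWorks} + P_{FlexHub} = 0 ⇒ P_{IronWorks} = 82.75 + 0.25P_{FlexHub}.
The reaction-function slope is 0.25, so a 16-unit rise in P_{FlexHub} moves P_{IronWorks} by 0.25 × 16 = 4. IronWorks's best response rises — the actions are strategic complements.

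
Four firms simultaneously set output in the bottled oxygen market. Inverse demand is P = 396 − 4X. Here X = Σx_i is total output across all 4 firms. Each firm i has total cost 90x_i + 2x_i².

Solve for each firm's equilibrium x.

A representative firm's profit is π_i = x_i(396 − 4X) − 90x_i − 2x_i², with X = x_i + Σ_{j≠i} x_j.
First-order condition: 306 − 12x_i − 4Σ_{j≠i} x_j = 0.
With identical firms, set every x_j = x: then 306 − 12x − 12x = 0, i.e. x = 306/24 = 12.75.

12.75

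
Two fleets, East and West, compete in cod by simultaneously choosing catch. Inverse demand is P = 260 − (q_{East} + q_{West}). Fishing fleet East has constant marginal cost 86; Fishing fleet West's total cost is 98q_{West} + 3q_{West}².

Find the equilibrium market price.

168

Fishing fleet East's profit: π = q_{East}(260 − (q_{East} + q_{West})) − 86q_{East}.
∂π/∂q_{East} = 174 − 2q_{East} − q_{West} = 0, so q_{East} = 87 − 0.5q_{West}.
For West: ∂π/∂q_{West} = 162 − 8q_{West} − q_{East} = 0 ⇒ q_{West} = 20.25 − 0.125q_{East}.
Plugging q_{West} into East's best response: q_{East} = 87 − 0.5(20.25 − 0.125q_{East}) ⇒ 0.9375q_{East} = 76.875, so q_{East} = 82.
Then q_{West} = 20.25 − 0.125·82 = 10.
Equilibrium price: P = 260 − 92 = 168.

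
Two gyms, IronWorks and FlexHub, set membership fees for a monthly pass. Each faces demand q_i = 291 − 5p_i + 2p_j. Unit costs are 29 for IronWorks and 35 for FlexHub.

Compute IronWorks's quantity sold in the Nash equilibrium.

130.625

IronWorks's profit: π = (p_{IronWorks} − 29)(291 − 5p_{IronWorks} + 2p_{FlexHub}).
∂π/∂p_{IronWorks} = 436 − 10p_{IronWorks} + 2p_{FlexHub} = 0 ⇒ p_{IronWorks} = 43.6 + 0.2p_{FlexHub}.
Similarly p_{FlexHub} = 46.6 + 0.2p_{IronWorks}.
Plugging p_{FlexHub} into IronWorks's best response: p_{IronWorks} = 43.6 + 0.2(46.6 + 0.2p_{IronWorks}) ⇒ 0.96p_{IronWorks} = 52.92, so p_{IronWorks} = 55.125.
Then p_{FlexHub} = 46.6 + 0.2·55.125 = 57.625.
q_{IronWorks} = 291 − 5·55.125 + 2·57.625 = 130.625.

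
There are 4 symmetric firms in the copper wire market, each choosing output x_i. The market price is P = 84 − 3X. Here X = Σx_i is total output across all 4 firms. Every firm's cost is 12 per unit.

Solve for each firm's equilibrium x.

A representative firm's profit is π_i = x_i(84 − 3X) − 12x_i, with X = x_i + Σ_{j≠i} x_j.
First-order condition: 72 − 6x_i − 3Σ_{j≠i} x_j = 0.
With identical firms, set every x_j = x: then 72 − 6x − 9x = 0, i.e. x = 72/15 = 4.8.

4.8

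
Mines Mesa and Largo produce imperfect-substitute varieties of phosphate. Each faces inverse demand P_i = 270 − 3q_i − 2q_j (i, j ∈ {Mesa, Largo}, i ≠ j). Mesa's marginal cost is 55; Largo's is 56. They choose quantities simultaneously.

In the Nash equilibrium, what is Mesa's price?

135.8125

Mine Mesa's profit: π = q_{Mesa}(270 − 3q_{Mesa} − 2q_{Largo}) − 55q_{Mesa}.
∂π/∂q_{Mesa} = 215 − 6q_{Mesa} − 2q_{Largo} = 0 ⇒ q_{Mesa} = 215/6 − (1/3)q_{Largo}.
Similarly q_{Largo} = 107/3 − (1/3)q_{Mesa}.
Substituting the second reaction function into the first: q_{Mesa} = 215/6 − (1/3)(107/3 − (1/3)q_{Mesa}), which gives (8/9)q_{Mesa} = 431/18 ⇒ q_{Mesa} = 26.9375.
Then q_{Largo} = 107/3 − (1/3)·26.9375 = 26.6875.
P_{Mesa} = 270 − 3·26.9375 − 2·26.6875 = 135.8125.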